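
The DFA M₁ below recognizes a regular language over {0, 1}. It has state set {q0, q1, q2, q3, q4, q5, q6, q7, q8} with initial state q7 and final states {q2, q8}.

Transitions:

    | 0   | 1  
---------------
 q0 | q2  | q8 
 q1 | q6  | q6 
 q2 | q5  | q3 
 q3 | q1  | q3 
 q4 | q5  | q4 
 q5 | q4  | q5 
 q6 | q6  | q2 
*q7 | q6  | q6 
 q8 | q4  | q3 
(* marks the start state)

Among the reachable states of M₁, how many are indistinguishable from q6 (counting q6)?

1

Reachable states from the start: {q1,q2,q3,q4,q5,q6,q7}. Unreachable: {q0,q8} — drop them.
Initial partition by acceptance: {q2} | {q1,q3,q4,q5,q6,q7}.
Split {q1,q3,q4,q5,q6,q7} by δ(·,1) → {q1,q3,q4,q5,q7} and {q6}.
Split {q1,q3,q4,q5,q7} by δ(·,0) → {q3,q4,q5} and {q1,q7}.
On input 0, block {q3,q4,q5} splits into {q4,q5} and {q3}.
Stable partition: {q2} | {q4,q5} | {q6} | {q1,q7} | {q3} — 5 equivalence classes.
State q6 belongs to the block {q6}, which has 1 states.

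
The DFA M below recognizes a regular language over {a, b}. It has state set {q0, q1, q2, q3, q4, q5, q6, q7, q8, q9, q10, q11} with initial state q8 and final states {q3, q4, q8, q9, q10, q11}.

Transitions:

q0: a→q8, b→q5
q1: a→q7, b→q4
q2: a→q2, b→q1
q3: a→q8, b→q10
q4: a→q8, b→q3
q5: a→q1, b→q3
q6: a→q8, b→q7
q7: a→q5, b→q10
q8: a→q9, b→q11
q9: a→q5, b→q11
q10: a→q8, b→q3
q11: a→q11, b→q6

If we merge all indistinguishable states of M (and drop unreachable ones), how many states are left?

Reachable states from the start: {q1,q3,q4,q5,q6,q7,q8,q9,q10,q11}. Unreachable: {q0,q2} — drop them.
Start with accepting vs non-accepting: {q3,q4,q8,q9,q10,q11} | {q1,q5,q6,q7}.
Refine {q3,q4,q8,q9,q10,q11} on symbol a: members go to different blocks, giving {q3,q4,q8,q10,q11} and {q9}.
Split {q3,q4,q8,q10,q11} by δ(·,a) → {q3,q4,q10,q11} and {q8}.
On input a, block {q3,q4,q10,q11} splits into {q3,q4,q10} and {q11}.
On input a, block {q1,q5,q6,q7} splits into {q1,q5,q7} and {q6}.
Stable partition: {q3,q4,q10} | {q1,q5,q7} | {q9} | {q8} | {q11} | {q6} — 6 equivalence classes.

6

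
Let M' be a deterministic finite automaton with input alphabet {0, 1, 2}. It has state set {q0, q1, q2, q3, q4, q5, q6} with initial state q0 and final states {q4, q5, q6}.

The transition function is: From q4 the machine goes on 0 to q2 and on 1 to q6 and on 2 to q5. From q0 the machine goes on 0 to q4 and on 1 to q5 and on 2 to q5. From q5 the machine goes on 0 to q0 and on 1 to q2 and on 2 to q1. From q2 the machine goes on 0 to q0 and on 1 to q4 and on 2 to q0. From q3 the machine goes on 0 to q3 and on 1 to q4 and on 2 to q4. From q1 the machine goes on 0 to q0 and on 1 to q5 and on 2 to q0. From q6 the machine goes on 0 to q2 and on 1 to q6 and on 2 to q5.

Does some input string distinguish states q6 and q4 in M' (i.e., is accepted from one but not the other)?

No

States {q3} cannot be reached from the start state, so discard them.
Initial partition by acceptance: {q4,q5,q6} | {q0,q1,q2}.
Refine {q4,q5,q6} on symbol 1: members go to different blocks, giving {q4,q6} and {q5}.
Refine {q0,q1,q2} on symbol 0: members go to different blocks, giving {q1,q2} and {q0}.
Refine {q1,q2} on symbol 1: members go to different blocks, giving {q1} and {q2}.
The partition is now stable with 5 blocks: {q4,q6} | {q1} | {q5} | {q0} | {q2}.
q6 and q4 lie in the same block of the stable partition, so they are equivalent — no string distinguishes them.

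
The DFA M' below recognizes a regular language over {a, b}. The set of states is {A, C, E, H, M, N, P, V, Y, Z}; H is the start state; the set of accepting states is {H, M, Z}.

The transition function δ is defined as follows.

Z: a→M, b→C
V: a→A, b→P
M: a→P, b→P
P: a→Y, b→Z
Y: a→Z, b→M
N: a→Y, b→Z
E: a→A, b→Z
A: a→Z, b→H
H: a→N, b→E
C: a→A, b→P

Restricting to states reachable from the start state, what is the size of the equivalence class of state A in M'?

2

Reachable states from the start: {A,C,E,H,M,N,P,Y,Z}. Unreachable: {V} — drop them.
Initial partition by acceptance: {H,M,Z} | {A,C,E,N,P,Y}.
Split {H,M,Z} by δ(·,a) → {H,M} and {Z}.
On input a, block {A,C,E,N,P,Y} splits into {C,E,N,P} and {A,Y}.
Split {C,E,N,P} by δ(·,b) → {E,N,P} and {C}.
The partition is now stable with 5 blocks: {H,M} | {E,N,P} | {Z} | {A,Y} | {C}.
State A belongs to the block {A,Y}, which has 2 states.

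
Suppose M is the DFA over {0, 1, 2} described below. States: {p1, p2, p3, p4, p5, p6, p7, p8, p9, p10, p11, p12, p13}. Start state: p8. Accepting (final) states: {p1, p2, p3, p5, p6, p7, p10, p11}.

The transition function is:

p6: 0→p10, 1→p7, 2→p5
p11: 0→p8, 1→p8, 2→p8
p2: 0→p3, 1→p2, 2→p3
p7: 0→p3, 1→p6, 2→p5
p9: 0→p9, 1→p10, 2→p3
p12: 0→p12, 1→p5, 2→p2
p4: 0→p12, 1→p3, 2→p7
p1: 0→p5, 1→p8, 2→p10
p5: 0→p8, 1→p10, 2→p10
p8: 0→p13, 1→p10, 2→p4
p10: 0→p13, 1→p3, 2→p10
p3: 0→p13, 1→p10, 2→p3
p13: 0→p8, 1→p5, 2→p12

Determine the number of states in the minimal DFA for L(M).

4

States {p1,p9,p11} cannot be reached from the start state, so discard them.
Initial partition by acceptance: {p2,p3,p5,p6,p7,p10} | {p4,p8,p12,p13}.
On input 0, block {p2,p3,p5,p6,p7,p10} splits into {p2,p6,p7} and {p3,p5,p10}.
Refine {p4,p8,p12,p13} on symbol 2: members go to different blocks, giving {p4,p12} and {p8,p13}.
Stable partition: {p2,p6,p7} | {p4,p12} | {p3,p5,p10} | {p8,p13} — 4 equivalence classes.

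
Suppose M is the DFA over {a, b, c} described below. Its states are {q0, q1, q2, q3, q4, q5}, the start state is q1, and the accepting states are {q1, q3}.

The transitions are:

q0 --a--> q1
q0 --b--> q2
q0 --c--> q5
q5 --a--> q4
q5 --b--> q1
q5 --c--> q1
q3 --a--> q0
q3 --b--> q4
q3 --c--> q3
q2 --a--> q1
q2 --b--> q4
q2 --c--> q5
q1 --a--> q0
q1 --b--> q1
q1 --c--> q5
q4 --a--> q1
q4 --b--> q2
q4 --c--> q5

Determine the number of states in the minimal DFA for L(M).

First remove the unreachable states {q3}; 5 states remain.
P0 = {q1} | {q0,q2,q4,q5}.
On input a, block {q0,q2,q4,q5} splits into {q0,q2,q4} and {q5}.
Stable partition: {q1} | {q0,q2,q4} | {q5} — 3 equivalence classes.

3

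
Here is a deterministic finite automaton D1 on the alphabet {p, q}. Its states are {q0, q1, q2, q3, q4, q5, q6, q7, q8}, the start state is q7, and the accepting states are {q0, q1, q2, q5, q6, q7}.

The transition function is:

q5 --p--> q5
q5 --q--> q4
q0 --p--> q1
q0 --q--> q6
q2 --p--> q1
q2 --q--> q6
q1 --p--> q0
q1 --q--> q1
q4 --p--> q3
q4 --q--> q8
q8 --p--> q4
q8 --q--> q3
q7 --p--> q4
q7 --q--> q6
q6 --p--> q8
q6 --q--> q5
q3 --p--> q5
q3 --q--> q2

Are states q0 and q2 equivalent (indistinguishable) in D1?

All states are reachable from the start state.
P0 = {q0,q1,q2,q5,q6,q7} | {q3,q4,q8}.
Refine {q0,q1,q2,q5,q6,q7} on symbol p: members go to different blocks, giving {q0,q1,q2,q5} and {q6,q7}.
Split {q0,q1,q2,q5} by δ(·,q) → {q0,q2} and {q1} and {q5}.
Refine {q3,q4,q8} on symbol p: members go to different blocks, giving {q4,q8} and {q3}.
Refine {q4,q8} on symbol p: members go to different blocks, giving {q4} and {q8}.
On input p, block {q6,q7} splits into {q6} and {q7}.
No further refinement is possible. Final partition (8 blocks): {q0,q2} | {q4} | {q6} | {q1} | {q5} | {q3} | {q8} | {q7}.
q0 and q2 lie in the same block of the stable partition, so they are equivalent — no string distinguishes them.

Yes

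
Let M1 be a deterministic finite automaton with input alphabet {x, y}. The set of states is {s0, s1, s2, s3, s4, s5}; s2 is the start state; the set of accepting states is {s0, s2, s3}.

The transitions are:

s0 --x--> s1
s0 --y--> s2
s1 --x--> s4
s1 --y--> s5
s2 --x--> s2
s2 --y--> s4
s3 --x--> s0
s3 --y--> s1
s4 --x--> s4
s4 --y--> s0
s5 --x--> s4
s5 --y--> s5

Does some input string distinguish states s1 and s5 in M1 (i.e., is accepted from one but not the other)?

No

Reachable states from the start: {s0,s1,s2,s4,s5}. Unreachable: {s3} — drop them.
P0 = {s0,s2} | {s1,s4,s5}.
Refine {s0,s2} on symbol x: members go to different blocks, giving {s0} and {s2}.
Refine {s1,s4,s5} on symbol y: members go to different blocks, giving {s1,s5} and {s4}.
Stable partition: {s0} | {s1,s5} | {s2} | {s4} — 4 equivalence classes.
s1 and s5 lie in the same block of the stable partition, so they are equivalent — no string distinguishes them.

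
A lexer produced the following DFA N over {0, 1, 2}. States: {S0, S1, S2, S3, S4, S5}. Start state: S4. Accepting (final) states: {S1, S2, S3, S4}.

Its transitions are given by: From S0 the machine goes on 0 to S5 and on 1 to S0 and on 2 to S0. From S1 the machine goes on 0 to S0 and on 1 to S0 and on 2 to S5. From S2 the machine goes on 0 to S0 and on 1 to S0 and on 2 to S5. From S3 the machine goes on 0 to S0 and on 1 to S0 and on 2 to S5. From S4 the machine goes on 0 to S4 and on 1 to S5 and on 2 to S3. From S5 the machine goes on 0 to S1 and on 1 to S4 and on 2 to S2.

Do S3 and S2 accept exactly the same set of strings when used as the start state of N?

Yes

Every state is reachable, so we keep all 6.
Start with accepting vs non-accepting: {S1,S2,S3,S4} | {S0,S5}.
Split {S1,S2,S3,S4} by δ(·,0) → {S1,S2,S3} and {S4}.
Refine {S0,S5} on symbol 0: members go to different blocks, giving {S0} and {S5}.
Stable partition: {S1,S2,S3} | {S0} | {S4} | {S5} — 4 equivalence classes.
S3 and S2 lie in the same block of the stable partition, so they are equivalent — no string distinguishes them.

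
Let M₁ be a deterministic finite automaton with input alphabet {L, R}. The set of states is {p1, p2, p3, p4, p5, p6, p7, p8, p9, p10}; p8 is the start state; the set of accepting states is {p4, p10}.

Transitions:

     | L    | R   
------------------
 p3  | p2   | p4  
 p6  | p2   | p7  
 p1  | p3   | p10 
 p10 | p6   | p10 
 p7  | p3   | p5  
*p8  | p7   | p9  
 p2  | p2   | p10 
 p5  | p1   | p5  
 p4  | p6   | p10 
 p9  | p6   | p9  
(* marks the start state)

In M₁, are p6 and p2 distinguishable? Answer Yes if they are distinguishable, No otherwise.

Yes

All states are reachable from the start state.
Initial partition by acceptance: {p4,p10} | {p1,p2,p3,p5,p6,p7,p8,p9}.
Refine {p1,p2,p3,p5,p6,p7,p8,p9} on symbol R: members go to different blocks, giving {p5,p6,p7,p8,p9} and {p1,p2,p3}.
On input L, block {p5,p6,p7,p8,p9} splits into {p5,p6,p7} and {p8,p9}.
The partition is now stable with 4 blocks: {p4,p10} | {p5,p6,p7} | {p1,p2,p3} | {p8,p9}.
p6 and p2 end up in different blocks, so they are distinguishable. For instance, the string 'R' is accepted from only p2.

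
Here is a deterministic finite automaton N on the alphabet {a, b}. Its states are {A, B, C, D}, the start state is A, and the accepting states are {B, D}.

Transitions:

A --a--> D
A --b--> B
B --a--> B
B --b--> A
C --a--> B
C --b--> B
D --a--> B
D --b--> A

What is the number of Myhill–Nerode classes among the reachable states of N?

2

First remove the unreachable states {C}; 3 states remain.
P0 = {B,D} | {A}.
The partition is now stable with 2 blocks: {B,D} | {A}.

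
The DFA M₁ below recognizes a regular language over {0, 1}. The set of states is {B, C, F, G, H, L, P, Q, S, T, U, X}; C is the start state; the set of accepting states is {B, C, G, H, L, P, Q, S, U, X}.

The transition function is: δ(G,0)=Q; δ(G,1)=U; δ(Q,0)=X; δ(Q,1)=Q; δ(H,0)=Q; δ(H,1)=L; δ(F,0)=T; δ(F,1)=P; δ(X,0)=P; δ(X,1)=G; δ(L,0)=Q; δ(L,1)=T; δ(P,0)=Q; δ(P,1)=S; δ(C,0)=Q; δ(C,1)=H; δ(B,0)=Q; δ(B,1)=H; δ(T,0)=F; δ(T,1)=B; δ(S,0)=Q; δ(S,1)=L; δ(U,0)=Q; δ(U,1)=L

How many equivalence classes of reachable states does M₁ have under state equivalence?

6

Every state is reachable, so we keep all 12.
Initial partition by acceptance: {B,C,G,H,L,P,Q,S,U,X} | {F,T}.
Refine {B,C,G,H,L,P,Q,S,U,X} on symbol 1: members go to different blocks, giving {B,C,G,H,P,Q,S,U,X} and {L}.
On input 1, block {B,C,G,H,P,Q,S,U,X} splits into {B,C,G,P,Q,X} and {H,S,U}.
Split {B,C,G,P,Q,X} by δ(·,1) → {B,C,G,P} and {Q,X}.
Refine {Q,X} on symbol 0: members go to different blocks, giving {X} and {Q}.
The partition is now stable with 6 blocks: {B,C,G,P} | {F,T} | {L} | {H,S,U} | {X} | {Q}.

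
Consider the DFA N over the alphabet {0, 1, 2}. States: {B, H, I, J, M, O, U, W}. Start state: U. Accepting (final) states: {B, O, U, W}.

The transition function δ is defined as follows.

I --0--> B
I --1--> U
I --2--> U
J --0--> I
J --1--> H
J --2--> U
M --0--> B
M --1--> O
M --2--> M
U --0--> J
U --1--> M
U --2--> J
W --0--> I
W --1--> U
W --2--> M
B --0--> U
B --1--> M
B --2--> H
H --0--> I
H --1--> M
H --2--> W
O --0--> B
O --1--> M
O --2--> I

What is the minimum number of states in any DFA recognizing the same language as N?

8

Start with accepting vs non-accepting: {B,O,U,W} | {H,I,J,M}.
Split {B,O,U,W} by δ(·,0) → {B,O} and {U,W}.
On input 0, block {B,O} splits into {O} and {B}.
Refine {H,I,J,M} on symbol 0: members go to different blocks, giving {I,M} and {H,J}.
On input 1, block {I,M} splits into {M} and {I}.
On input 0, block {U,W} splits into {U} and {W}.
On input 1, block {H,J} splits into {J} and {H}.
Stable partition: {O} | {M} | {U} | {B} | {J} | {I} | {W} | {H} — 8 equivalence classes.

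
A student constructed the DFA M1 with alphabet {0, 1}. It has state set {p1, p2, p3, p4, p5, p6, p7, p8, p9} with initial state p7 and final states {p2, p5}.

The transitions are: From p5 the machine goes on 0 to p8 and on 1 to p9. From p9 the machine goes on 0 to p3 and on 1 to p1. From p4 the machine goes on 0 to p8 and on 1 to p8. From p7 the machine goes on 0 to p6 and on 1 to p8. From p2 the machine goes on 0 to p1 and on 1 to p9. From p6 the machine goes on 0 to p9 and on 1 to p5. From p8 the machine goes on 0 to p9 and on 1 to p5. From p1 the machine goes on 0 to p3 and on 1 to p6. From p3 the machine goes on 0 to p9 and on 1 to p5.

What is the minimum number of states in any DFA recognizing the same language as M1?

Reachable states from the start: {p1,p3,p5,p6,p7,p8,p9}. Unreachable: {p2,p4} — drop them.
Initial partition by acceptance: {p5} | {p1,p3,p6,p7,p8,p9}.
Split {p1,p3,p6,p7,p8,p9} by δ(·,1) → {p1,p7,p9} and {p3,p6,p8}.
Refine {p1,p7,p9} on symbol 1: members go to different blocks, giving {p1,p7} and {p9}.
Stable partition: {p5} | {p1,p7} | {p3,p6,p8} | {p9} — 4 equivalence classes.

4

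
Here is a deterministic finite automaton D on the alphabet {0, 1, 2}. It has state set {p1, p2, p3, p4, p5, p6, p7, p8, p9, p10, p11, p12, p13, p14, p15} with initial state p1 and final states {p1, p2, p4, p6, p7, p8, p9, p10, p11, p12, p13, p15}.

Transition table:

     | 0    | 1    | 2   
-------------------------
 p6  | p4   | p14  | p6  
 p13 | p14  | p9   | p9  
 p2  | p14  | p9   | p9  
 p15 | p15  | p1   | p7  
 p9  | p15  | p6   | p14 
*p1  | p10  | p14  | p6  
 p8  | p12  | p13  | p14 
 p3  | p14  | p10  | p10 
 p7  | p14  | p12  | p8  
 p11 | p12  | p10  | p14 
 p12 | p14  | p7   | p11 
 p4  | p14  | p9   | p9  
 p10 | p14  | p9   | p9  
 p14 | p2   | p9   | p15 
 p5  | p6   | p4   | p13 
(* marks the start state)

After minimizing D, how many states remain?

States {p3,p5} cannot be reached from the start state, so discard them.
Start with accepting vs non-accepting: {p1,p2,p4,p6,p7,p8,p9,p10,p11,p12,p13,p15} | {p14}.
Refine {p1,p2,p4,p6,p7,p8,p9,p10,p11,p12,p13,p15} on symbol 0: members go to different blocks, giving {p1,p6,p8,p9,p11,p15} and {p2,p4,p7,p10,p12,p13}.
Refine {p1,p6,p8,p9,p11,p15} on symbol 0: members go to different blocks, giving {p1,p6,p8,p11} and {p9,p15}.
On input 1, block {p1,p6,p8,p11} splits into {p1,p6} and {p8,p11}.
On input 1, block {p2,p4,p7,p10,p12,p13} splits into {p2,p4,p10,p13} and {p7,p12}.
On input 2, block {p9,p15} splits into {p9} and {p15}.
Stable partition: {p1,p6} | {p14} | {p2,p4,p10,p13} | {p9} | {p8,p11} | {p7,p12} | {p15} — 7 equivalence classes.

7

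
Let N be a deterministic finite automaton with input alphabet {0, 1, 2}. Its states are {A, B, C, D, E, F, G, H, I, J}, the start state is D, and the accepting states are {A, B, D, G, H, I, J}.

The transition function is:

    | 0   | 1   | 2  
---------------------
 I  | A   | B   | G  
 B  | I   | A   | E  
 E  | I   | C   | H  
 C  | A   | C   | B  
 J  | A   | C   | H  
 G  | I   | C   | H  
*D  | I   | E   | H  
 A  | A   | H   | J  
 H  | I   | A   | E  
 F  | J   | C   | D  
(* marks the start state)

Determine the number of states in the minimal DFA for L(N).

4

First remove the unreachable states {F}; 9 states remain.
Start with accepting vs non-accepting: {A,B,D,G,H,I,J} | {C,E}.
On input 1, block {A,B,D,G,H,I,J} splits into {A,B,H,I} and {D,G,J}.
On input 2, block {A,B,H,I} splits into {A,I} and {B,H}.
The partition is now stable with 4 blocks: {A,I} | {C,E} | {D,G,J} | {B,H}.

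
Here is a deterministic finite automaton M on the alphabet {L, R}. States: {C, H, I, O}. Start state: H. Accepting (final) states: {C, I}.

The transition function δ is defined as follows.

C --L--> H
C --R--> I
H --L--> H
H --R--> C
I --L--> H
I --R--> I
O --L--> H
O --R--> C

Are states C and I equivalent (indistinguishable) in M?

Reachable states from the start: {C,H,I}. Unreachable: {O} — drop them.
P0 = {C,I} | {H}.
Stable partition: {C,I} | {H} — 2 equivalence classes.
C and I lie in the same block of the stable partition, so they are equivalent — no string distinguishes them.

Yes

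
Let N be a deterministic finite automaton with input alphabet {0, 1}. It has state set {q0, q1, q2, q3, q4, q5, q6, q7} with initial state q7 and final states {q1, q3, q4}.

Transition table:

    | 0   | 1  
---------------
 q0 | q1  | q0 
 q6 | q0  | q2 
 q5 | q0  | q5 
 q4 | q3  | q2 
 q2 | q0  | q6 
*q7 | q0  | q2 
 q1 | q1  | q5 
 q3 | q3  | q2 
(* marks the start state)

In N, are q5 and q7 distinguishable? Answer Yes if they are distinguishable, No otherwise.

No

Reachable states from the start: {q0,q1,q2,q5,q6,q7}. Unreachable: {q3,q4} — drop them.
P0 = {q1} | {q0,q2,q5,q6,q7}.
Split {q0,q2,q5,q6,q7} by δ(·,0) → {q2,q5,q6,q7} and {q0}.
Stable partition: {q1} | {q2,q5,q6,q7} | {q0} — 3 equivalence classes.
q5 and q7 lie in the same block of the stable partition, so they are equivalent — no string distinguishes them.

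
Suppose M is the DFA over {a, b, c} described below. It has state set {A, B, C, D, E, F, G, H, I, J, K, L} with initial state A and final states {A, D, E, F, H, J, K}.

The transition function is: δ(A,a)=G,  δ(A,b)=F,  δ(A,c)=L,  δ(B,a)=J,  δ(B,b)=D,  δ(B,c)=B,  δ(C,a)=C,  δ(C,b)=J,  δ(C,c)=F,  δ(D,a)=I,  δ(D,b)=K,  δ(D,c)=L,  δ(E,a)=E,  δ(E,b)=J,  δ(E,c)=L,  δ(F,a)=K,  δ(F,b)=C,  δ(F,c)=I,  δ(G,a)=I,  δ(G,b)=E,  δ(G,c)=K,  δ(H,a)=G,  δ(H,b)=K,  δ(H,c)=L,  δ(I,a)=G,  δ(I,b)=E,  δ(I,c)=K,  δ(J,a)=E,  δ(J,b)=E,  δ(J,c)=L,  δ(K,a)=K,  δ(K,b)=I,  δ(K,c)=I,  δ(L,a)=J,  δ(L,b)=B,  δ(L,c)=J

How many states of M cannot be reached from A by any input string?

No path from A leads to H; the other 11 states are all reachable.

1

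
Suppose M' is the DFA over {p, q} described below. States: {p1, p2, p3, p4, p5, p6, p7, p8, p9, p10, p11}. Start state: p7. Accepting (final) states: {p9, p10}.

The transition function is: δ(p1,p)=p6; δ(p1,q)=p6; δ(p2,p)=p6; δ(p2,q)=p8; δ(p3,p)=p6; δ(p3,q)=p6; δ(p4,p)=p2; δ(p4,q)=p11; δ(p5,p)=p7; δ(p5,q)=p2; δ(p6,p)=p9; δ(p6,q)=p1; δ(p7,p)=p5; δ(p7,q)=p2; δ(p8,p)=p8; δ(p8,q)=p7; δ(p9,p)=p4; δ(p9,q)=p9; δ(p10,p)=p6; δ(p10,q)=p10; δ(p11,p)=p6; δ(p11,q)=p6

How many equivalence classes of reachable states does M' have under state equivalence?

States {p3,p10} cannot be reached from the start state, so discard them.
Initial partition by acceptance: {p9} | {p1,p2,p4,p5,p6,p7,p8,p11}.
Refine {p1,p2,p4,p5,p6,p7,p8,p11} on symbol p: members go to different blocks, giving {p1,p2,p4,p5,p7,p8,p11} and {p6}.
On input p, block {p1,p2,p4,p5,p7,p8,p11} splits into {p4,p5,p7,p8} and {p1,p2,p11}.
Refine {p4,p5,p7,p8} on symbol p: members go to different blocks, giving {p5,p7,p8} and {p4}.
Split {p5,p7,p8} by δ(·,q) → {p5,p7} and {p8}.
Split {p1,p2,p11} by δ(·,q) → {p1,p11} and {p2}.
The partition is now stable with 7 blocks: {p9} | {p5,p7} | {p6} | {p1,p11} | {p4} | {p8} | {p2}.

7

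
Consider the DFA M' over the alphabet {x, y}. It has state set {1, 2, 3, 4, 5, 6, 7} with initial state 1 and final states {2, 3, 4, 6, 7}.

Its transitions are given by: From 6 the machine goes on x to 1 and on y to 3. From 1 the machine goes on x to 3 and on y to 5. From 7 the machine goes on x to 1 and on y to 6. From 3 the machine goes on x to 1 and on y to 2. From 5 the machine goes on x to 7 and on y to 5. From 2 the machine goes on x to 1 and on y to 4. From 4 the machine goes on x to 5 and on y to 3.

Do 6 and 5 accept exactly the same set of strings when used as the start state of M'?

No

Every state is reachable, so we keep all 7.
P0 = {2,3,4,6,7} | {1,5}.
The partition is now stable with 2 blocks: {2,3,4,6,7} | {1,5}.
6 and 5 end up in different blocks, so they are distinguishable. For instance, the string 'ε' is accepted from only 6.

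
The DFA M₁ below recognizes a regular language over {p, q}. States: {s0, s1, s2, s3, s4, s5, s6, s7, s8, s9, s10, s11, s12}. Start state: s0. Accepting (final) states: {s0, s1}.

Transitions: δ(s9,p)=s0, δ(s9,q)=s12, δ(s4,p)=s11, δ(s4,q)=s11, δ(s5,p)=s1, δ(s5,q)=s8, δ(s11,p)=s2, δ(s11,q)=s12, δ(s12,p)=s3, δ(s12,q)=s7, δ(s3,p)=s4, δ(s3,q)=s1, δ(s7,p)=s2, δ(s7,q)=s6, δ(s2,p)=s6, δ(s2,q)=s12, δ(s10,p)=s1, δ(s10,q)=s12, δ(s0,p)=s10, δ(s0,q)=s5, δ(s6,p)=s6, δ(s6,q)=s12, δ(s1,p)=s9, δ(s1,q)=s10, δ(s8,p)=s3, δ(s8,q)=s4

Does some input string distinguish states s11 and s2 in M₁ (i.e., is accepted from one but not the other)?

All states are reachable from the start state.
Initial partition by acceptance: {s0,s1} | {s2,s3,s4,s5,s6,s7,s8,s9,s10,s11,s12}.
Refine {s2,s3,s4,s5,s6,s7,s8,s9,s10,s11,s12} on symbol p: members go to different blocks, giving {s2,s3,s4,s6,s7,s8,s11,s12} and {s5,s9,s10}.
On input q, block {s2,s3,s4,s6,s7,s8,s11,s12} splits into {s2,s4,s6,s7,s8,s11,s12} and {s3}.
Split {s2,s4,s6,s7,s8,s11,s12} by δ(·,p) → {s2,s4,s6,s7,s11} and {s8,s12}.
Split {s2,s4,s6,s7,s11} by δ(·,q) → {s2,s6,s11} and {s4,s7}.
The partition is now stable with 6 blocks: {s0,s1} | {s2,s6,s11} | {s5,s9,s10} | {s3} | {s8,s12} | {s4,s7}.
s11 and s2 lie in the same block of the stable partition, so they are equivalent — no string distinguishes them.

No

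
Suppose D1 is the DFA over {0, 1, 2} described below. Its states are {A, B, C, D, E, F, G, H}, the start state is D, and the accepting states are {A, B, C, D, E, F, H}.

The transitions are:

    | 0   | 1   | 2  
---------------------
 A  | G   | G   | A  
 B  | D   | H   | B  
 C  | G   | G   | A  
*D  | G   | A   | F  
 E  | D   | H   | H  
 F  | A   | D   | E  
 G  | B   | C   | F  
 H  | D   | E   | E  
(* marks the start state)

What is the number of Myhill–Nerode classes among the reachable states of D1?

5

P0 = {A,B,C,D,E,F,H} | {G}.
Refine {A,B,C,D,E,F,H} on symbol 0: members go to different blocks, giving {B,E,F,H} and {A,C,D}.
Split {B,E,F,H} by δ(·,1) → {B,E,H} and {F}.
Refine {A,C,D} on symbol 1: members go to different blocks, giving {A,C} and {D}.
Stable partition: {B,E,H} | {G} | {A,C} | {F} | {D} — 5 equivalence classes.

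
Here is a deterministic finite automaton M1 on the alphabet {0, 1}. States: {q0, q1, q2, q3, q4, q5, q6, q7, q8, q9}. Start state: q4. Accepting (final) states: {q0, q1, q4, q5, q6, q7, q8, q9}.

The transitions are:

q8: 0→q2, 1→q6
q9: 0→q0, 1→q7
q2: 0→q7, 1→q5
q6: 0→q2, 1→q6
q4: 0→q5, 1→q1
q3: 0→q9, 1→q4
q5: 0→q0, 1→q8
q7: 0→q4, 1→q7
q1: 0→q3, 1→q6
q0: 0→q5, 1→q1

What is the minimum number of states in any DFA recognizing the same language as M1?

4

P0 = {q0,q1,q4,q5,q6,q7,q8,q9} | {q2,q3}.
Split {q0,q1,q4,q5,q6,q7,q8,q9} by δ(·,0) → {q0,q4,q5,q7,q9} and {q1,q6,q8}.
Split {q0,q4,q5,q7,q9} by δ(·,1) → {q0,q4,q5} and {q7,q9}.
Stable partition: {q0,q4,q5} | {q2,q3} | {q1,q6,q8} | {q7,q9} — 4 equivalence classes.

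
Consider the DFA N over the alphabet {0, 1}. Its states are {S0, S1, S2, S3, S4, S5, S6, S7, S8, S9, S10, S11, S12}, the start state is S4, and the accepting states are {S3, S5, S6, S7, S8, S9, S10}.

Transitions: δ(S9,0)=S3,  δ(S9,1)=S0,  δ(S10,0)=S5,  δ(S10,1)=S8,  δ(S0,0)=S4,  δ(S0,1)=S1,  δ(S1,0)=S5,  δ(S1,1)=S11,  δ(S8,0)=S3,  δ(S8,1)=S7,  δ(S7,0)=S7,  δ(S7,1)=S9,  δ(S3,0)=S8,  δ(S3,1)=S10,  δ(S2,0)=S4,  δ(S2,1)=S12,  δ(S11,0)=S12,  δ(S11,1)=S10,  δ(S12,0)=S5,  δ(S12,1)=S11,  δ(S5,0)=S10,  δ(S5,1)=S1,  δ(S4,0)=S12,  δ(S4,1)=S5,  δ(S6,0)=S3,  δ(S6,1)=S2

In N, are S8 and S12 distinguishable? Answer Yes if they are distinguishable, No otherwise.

Yes

Reachable states from the start: {S0,S1,S3,S4,S5,S7,S8,S9,S10,S11,S12}. Unreachable: {S2,S6} — drop them.
Start with accepting vs non-accepting: {S3,S5,S7,S8,S9,S10} | {S0,S1,S4,S11,S12}.
Refine {S3,S5,S7,S8,S9,S10} on symbol 1: members go to different blocks, giving {S3,S7,S8,S10} and {S5,S9}.
Split {S3,S7,S8,S10} by δ(·,0) → {S3,S7,S8} and {S10}.
On input 1, block {S3,S7,S8} splits into {S3} and {S7} and {S8}.
Refine {S0,S1,S4,S11,S12} on symbol 0: members go to different blocks, giving {S0,S4,S11} and {S1,S12}.
Refine {S0,S4,S11} on symbol 0: members go to different blocks, giving {S4,S11} and {S0}.
Refine {S4,S11} on symbol 1: members go to different blocks, giving {S4} and {S11}.
Split {S5,S9} by δ(·,0) → {S5} and {S9}.
Stable partition: {S3} | {S4} | {S5} | {S10} | {S7} | {S8} | {S1,S12} | {S0} | {S11} | {S9} — 10 equivalence classes.
S8 and S12 end up in different blocks, so they are distinguishable. For instance, the string 'ε' is accepted from only S8.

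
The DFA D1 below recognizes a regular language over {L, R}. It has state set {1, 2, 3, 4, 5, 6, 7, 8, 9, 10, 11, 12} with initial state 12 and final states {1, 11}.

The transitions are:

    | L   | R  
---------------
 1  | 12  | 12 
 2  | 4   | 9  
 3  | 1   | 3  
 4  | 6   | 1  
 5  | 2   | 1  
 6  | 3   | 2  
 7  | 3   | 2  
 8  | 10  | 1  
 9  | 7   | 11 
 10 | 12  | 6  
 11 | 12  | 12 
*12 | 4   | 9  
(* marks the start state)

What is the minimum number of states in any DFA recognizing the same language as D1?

5

Reachable states from the start: {1,2,3,4,6,7,9,11,12}. Unreachable: {5,8,10} — drop them.
Initial partition by acceptance: {1,11} | {2,3,4,6,7,9,12}.
Refine {2,3,4,6,7,9,12} on symbol L: members go to different blocks, giving {2,4,6,7,9,12} and {3}.
On input L, block {2,4,6,7,9,12} splits into {2,4,9,12} and {6,7}.
Refine {2,4,9,12} on symbol L: members go to different blocks, giving {2,12} and {4,9}.
The partition is now stable with 5 blocks: {1,11} | {2,12} | {3} | {6,7} | {4,9}.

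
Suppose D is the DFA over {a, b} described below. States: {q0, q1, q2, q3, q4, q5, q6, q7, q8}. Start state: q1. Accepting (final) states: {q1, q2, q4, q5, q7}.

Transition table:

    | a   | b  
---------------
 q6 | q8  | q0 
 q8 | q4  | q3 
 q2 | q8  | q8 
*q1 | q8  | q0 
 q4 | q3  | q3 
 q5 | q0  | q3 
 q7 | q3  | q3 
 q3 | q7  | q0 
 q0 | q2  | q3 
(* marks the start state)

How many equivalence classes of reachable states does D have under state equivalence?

Reachable states from the start: {q0,q1,q2,q3,q4,q7,q8}. Unreachable: {q5,q6} — drop them.
Initial partition by acceptance: {q1,q2,q4,q7} | {q0,q3,q8}.
The partition is now stable with 2 blocks: {q1,q2,q4,q7} | {q0,q3,q8}.

2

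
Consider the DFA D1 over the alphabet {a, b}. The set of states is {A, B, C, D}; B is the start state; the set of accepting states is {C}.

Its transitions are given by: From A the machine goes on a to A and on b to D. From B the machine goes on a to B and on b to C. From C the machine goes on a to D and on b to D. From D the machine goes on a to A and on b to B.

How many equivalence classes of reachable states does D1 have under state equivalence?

Initial partition by acceptance: {C} | {A,B,D}.
Split {A,B,D} by δ(·,b) → {A,D} and {B}.
Split {A,D} by δ(·,b) → {A} and {D}.
Stable partition: {C} | {A} | {B} | {D} — 4 equivalence classes.

4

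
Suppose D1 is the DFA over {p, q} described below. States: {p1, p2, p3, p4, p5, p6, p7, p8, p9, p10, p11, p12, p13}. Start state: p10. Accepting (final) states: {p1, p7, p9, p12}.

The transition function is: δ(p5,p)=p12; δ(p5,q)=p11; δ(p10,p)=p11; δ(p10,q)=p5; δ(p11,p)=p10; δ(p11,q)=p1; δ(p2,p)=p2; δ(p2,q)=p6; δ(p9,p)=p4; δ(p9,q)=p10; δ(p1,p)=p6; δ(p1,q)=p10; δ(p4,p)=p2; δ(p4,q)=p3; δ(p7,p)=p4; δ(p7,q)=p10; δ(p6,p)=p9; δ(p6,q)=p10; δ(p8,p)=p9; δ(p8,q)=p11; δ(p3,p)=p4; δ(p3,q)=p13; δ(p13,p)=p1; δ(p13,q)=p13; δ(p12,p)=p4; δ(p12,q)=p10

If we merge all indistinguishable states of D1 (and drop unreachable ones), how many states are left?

10

States {p7,p8} cannot be reached from the start state, so discard them.
Start with accepting vs non-accepting: {p1,p9,p12} | {p2,p3,p4,p5,p6,p10,p11,p13}.
Refine {p2,p3,p4,p5,p6,p10,p11,p13} on symbol p: members go to different blocks, giving {p2,p3,p4,p10,p11} and {p5,p6,p13}.
Refine {p1,p9,p12} on symbol p: members go to different blocks, giving {p9,p12} and {p1}.
Split {p2,p3,p4,p10,p11} by δ(·,q) → {p2,p3,p10} and {p4} and {p11}.
Split {p2,p3,p10} by δ(·,p) → {p2} and {p3} and {p10}.
Split {p5,p6,p13} by δ(·,p) → {p5,p6} and {p13}.
Refine {p5,p6} on symbol q: members go to different blocks, giving {p5} and {p6}.
Stable partition: {p9,p12} | {p2} | {p5} | {p1} | {p4} | {p11} | {p3} | {p10} | {p13} | {p6} — 10 equivalence classes.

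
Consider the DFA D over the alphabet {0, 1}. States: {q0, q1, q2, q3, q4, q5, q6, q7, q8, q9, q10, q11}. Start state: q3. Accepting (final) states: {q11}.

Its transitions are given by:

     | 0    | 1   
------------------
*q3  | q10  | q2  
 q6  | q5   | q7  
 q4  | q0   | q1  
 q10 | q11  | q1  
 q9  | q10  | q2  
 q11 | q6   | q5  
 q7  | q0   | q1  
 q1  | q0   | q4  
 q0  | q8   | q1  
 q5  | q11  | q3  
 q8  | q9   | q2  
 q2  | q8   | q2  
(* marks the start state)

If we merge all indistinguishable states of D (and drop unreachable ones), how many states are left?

Every state is reachable, so we keep all 12.
Initial partition by acceptance: {q11} | {q0,q1,q2,q3,q4,q5,q6,q7,q8,q9,q10}.
On input 0, block {q0,q1,q2,q3,q4,q5,q6,q7,q8,q9,q10} splits into {q0,q1,q2,q3,q4,q6,q7,q8,q9} and {q5,q10}.
On input 0, block {q0,q1,q2,q3,q4,q6,q7,q8,q9} splits into {q0,q1,q2,q4,q7,q8} and {q3,q6,q9}.
Refine {q0,q1,q2,q4,q7,q8} on symbol 0: members go to different blocks, giving {q0,q1,q2,q4,q7} and {q8}.
On input 0, block {q0,q1,q2,q4,q7} splits into {q1,q4,q7} and {q0,q2}.
Split {q5,q10} by δ(·,1) → {q5} and {q10}.
On input 0, block {q3,q6,q9} splits into {q3,q9} and {q6}.
Split {q0,q2} by δ(·,1) → {q0} and {q2}.
The partition is now stable with 9 blocks: {q11} | {q1,q4,q7} | {q5} | {q3,q9} | {q8} | {q0} | {q10} | {q6} | {q2}.

9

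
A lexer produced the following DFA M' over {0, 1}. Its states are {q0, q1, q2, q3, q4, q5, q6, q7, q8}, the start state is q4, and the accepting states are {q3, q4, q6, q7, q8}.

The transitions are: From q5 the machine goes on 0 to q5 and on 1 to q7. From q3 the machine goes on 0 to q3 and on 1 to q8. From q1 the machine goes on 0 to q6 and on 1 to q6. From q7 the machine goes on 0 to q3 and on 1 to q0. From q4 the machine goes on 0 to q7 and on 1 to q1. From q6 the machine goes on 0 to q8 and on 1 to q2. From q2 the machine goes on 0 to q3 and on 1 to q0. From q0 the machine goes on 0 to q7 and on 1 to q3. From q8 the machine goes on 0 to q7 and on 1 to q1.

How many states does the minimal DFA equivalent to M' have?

7

First remove the unreachable states {q5}; 8 states remain.
Initial partition by acceptance: {q3,q4,q6,q7,q8} | {q0,q1,q2}.
On input 1, block {q3,q4,q6,q7,q8} splits into {q4,q6,q7,q8} and {q3}.
Refine {q4,q6,q7,q8} on symbol 0: members go to different blocks, giving {q4,q6,q8} and {q7}.
On input 0, block {q4,q6,q8} splits into {q4,q8} and {q6}.
Refine {q0,q1,q2} on symbol 0: members go to different blocks, giving {q0} and {q1} and {q2}.
No further refinement is possible. Final partition (7 blocks): {q4,q8} | {q0} | {q3} | {q7} | {q6} | {q1} | {q2}.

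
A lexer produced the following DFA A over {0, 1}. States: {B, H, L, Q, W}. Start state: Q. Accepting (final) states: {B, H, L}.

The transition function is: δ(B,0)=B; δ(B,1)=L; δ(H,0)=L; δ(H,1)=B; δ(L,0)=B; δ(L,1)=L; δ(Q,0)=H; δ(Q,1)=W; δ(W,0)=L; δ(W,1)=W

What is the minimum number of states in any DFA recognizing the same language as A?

2

All states are reachable from the start state.
Initial partition by acceptance: {B,H,L} | {Q,W}.
The partition is now stable with 2 blocks: {B,H,L} | {Q,W}.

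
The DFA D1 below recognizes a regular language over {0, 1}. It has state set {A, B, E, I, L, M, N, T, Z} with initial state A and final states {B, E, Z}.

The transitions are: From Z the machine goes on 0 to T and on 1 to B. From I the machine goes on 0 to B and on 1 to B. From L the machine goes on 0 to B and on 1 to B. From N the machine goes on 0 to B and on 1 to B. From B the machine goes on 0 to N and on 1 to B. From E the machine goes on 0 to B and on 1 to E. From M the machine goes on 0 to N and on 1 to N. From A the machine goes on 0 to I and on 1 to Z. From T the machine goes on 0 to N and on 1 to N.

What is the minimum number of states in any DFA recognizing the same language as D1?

States {E,L,M} cannot be reached from the start state, so discard them.
Start with accepting vs non-accepting: {B,Z} | {A,I,N,T}.
Refine {A,I,N,T} on symbol 0: members go to different blocks, giving {A,T} and {I,N}.
Split {B,Z} by δ(·,0) → {B} and {Z}.
Refine {A,T} on symbol 1: members go to different blocks, giving {A} and {T}.
No further refinement is possible. Final partition (5 blocks): {B} | {A} | {I,N} | {Z} | {T}.

5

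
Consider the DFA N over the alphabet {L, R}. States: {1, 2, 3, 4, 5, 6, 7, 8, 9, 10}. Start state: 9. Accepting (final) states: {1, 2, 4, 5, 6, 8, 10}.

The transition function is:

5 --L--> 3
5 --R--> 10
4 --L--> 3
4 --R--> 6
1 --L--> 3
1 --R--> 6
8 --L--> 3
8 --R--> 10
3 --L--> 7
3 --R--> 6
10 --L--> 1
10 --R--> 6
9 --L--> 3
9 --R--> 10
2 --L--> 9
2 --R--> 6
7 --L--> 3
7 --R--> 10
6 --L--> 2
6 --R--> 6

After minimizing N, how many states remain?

3

Reachable states from the start: {1,2,3,6,7,9,10}. Unreachable: {4,5,8} — drop them.
P0 = {1,2,6,10} | {3,7,9}.
Split {1,2,6,10} by δ(·,L) → {1,2} and {6,10}.
The partition is now stable with 3 blocks: {1,2} | {3,7,9} | {6,10}.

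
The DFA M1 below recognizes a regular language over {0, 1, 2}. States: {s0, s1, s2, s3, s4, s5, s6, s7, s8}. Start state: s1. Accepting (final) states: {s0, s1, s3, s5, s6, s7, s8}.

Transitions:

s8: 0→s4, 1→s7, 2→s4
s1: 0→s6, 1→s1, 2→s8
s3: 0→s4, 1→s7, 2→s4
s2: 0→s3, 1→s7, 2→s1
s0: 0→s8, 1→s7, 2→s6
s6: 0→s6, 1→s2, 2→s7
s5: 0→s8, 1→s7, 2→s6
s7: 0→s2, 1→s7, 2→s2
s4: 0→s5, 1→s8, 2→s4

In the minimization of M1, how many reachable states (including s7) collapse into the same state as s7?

First remove the unreachable states {s0}; 8 states remain.
Start with accepting vs non-accepting: {s1,s3,s5,s6,s7,s8} | {s2,s4}.
Split {s1,s3,s5,s6,s7,s8} by δ(·,0) → {s1,s5,s6} and {s3,s7,s8}.
Refine {s1,s5,s6} on symbol 0: members go to different blocks, giving {s1,s6} and {s5}.
On input 1, block {s1,s6} splits into {s1} and {s6}.
Split {s2,s4} by δ(·,0) → {s2} and {s4}.
Split {s3,s7,s8} by δ(·,0) → {s3,s8} and {s7}.
The partition is now stable with 7 blocks: {s1} | {s2} | {s3,s8} | {s5} | {s6} | {s4} | {s7}.
The equivalence class containing s7 is {s7}, of size 1.

1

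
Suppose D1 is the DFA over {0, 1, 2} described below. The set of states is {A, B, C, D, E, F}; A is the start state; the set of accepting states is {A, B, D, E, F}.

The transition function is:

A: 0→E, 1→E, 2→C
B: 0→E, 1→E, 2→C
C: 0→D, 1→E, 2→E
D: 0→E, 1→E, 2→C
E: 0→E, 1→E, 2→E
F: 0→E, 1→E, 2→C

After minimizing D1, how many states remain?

3

First remove the unreachable states {B,F}; 4 states remain.
Start with accepting vs non-accepting: {A,D,E} | {C}.
Refine {A,D,E} on symbol 2: members go to different blocks, giving {A,D} and {E}.
The partition is now stable with 3 blocks: {A,D} | {C} | {E}.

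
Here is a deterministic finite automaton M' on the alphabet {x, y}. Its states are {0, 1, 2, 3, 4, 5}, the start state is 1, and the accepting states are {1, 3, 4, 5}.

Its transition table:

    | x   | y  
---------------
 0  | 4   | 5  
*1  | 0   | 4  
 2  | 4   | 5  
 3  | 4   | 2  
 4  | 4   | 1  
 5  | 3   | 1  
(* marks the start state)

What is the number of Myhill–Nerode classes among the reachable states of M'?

5

All states are reachable from the start state.
Start with accepting vs non-accepting: {1,3,4,5} | {0,2}.
On input x, block {1,3,4,5} splits into {3,4,5} and {1}.
Split {3,4,5} by δ(·,y) → {4,5} and {3}.
Split {4,5} by δ(·,x) → {4} and {5}.
Stable partition: {4} | {0,2} | {1} | {3} | {5} — 5 equivalence classes.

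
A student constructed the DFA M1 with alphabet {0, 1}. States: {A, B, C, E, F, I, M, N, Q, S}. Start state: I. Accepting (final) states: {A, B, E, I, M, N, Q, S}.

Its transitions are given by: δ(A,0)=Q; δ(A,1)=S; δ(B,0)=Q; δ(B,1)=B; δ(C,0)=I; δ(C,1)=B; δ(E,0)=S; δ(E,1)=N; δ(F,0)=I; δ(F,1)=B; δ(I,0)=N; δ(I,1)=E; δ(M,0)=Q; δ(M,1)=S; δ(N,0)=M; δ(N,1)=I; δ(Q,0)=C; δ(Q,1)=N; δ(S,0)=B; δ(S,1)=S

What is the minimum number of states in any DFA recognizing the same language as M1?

States {A,F} cannot be reached from the start state, so discard them.
P0 = {B,E,I,M,N,Q,S} | {C}.
On input 0, block {B,E,I,M,N,Q,S} splits into {B,E,I,M,N,S} and {Q}.
On input 0, block {B,E,I,M,N,S} splits into {E,I,N,S} and {B,M}.
Refine {E,I,N,S} on symbol 0: members go to different blocks, giving {N,S} and {E,I}.
Refine {N,S} on symbol 1: members go to different blocks, giving {S} and {N}.
Refine {B,M} on symbol 1: members go to different blocks, giving {B} and {M}.
On input 0, block {E,I} splits into {E} and {I}.
The partition is now stable with 8 blocks: {S} | {C} | {Q} | {B} | {E} | {N} | {M} | {I}.

8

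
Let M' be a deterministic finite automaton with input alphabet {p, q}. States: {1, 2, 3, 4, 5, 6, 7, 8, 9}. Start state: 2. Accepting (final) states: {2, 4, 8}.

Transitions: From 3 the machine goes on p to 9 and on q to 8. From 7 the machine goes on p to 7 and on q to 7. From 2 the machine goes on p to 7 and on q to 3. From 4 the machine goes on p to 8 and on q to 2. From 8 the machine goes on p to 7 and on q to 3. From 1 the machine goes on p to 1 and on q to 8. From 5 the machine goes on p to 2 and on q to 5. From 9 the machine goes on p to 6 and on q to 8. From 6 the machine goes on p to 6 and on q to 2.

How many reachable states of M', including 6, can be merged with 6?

Reachable states from the start: {2,3,6,7,8,9}. Unreachable: {1,4,5} — drop them.
Start with accepting vs non-accepting: {2,8} | {3,6,7,9}.
Refine {3,6,7,9} on symbol q: members go to different blocks, giving {3,6,9} and {7}.
No further refinement is possible. Final partition (3 blocks): {2,8} | {3,6,9} | {7}.
The equivalence class containing 6 is {3,6,9}, of size 3.

3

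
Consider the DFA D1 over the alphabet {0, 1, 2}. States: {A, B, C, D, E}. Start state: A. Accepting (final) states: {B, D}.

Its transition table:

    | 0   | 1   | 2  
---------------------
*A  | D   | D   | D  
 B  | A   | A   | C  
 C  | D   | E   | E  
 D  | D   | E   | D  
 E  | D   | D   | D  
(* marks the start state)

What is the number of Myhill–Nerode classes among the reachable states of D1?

2

First remove the unreachable states {B,C}; 3 states remain.
Initial partition by acceptance: {D} | {A,E}.
Stable partition: {D} | {A,E} — 2 equivalence classes.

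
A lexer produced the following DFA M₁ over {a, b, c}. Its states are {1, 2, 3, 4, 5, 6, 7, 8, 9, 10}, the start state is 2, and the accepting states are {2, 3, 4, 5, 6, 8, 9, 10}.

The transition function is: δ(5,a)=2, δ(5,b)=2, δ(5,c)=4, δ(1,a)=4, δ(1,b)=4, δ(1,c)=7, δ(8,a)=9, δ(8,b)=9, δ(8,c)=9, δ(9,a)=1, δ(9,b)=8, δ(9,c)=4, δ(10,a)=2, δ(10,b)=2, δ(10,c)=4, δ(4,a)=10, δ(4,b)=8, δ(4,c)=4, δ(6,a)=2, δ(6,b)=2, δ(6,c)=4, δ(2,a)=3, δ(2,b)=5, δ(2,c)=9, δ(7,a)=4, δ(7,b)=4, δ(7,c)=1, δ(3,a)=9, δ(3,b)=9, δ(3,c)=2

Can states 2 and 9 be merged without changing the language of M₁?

Reachable states from the start: {1,2,3,4,5,7,8,9,10}. Unreachable: {6} — drop them.
P0 = {2,3,4,5,8,9,10} | {1,7}.
Split {2,3,4,5,8,9,10} by δ(·,a) → {2,3,4,5,8,10} and {9}.
On input a, block {2,3,4,5,8,10} splits into {2,4,5,10} and {3,8}.
Refine {2,4,5,10} on symbol a: members go to different blocks, giving {4,5,10} and {2}.
Refine {4,5,10} on symbol a: members go to different blocks, giving {5,10} and {4}.
Refine {3,8} on symbol c: members go to different blocks, giving {3} and {8}.
The partition is now stable with 7 blocks: {5,10} | {1,7} | {9} | {3} | {2} | {4} | {8}.
2 and 9 end up in different blocks, so they are distinguishable. For instance, the string 'a' is accepted from only 2.

No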